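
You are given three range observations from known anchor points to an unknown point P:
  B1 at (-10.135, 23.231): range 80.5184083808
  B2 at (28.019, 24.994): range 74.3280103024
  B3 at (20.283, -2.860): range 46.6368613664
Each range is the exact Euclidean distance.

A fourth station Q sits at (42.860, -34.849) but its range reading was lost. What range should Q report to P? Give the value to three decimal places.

23.036

eq1: (x + 10.135)² + (y − 23.231)² = 80.5184083808²
eq2: (x − 28.019)² + (y − 24.994)² = 74.3280103024²
eq3: (x − 20.283)² + (y + 2.860)² = 46.6368613664²
eq3−eq1, eq3−eq2 (x²,y² cancel):
  -60.836·x + 52.182·y = -4085.399353
  15.472·x + 55.708·y = -2359.471569
det = -60.836·55.708 − 52.182·15.472 = -4196.411792
x = (-4085.399353·55.708 − 52.182·-2359.471569) / -4196.411792 = 24.894478
y = (-60.836·-2359.471569 − -4085.399353·15.472) / -4196.411792 = -49.268309
|P − Q| = √((24.894478 − 42.860)² + (-49.268309 − -34.849)²) = 23.036415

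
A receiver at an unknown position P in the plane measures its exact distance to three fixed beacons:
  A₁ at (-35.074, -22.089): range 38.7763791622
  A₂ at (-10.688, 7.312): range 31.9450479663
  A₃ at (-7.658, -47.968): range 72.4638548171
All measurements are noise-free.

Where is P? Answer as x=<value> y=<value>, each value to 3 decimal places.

eq1: (x + 35.074)² + (y + 22.089)² = 38.7763791622²
eq2: (x + 10.688)² + (y − 7.312)² = 31.9450479663²
eq3: (x + 7.658)² + (y + 47.968)² = 72.4638548171²
eq1−eq2, eq1−eq3 (x²,y² cancel):
  48.772·x + 58.802·y = -1067.289218
  54.832·x − 51.758·y = -3105.938083
det = 48.772·-51.758 − 58.802·54.832 = -5748.572440
x = (-1067.289218·-51.758 − 58.802·-3105.938083) / -5748.572440 = -41.380035
y = (48.772·-3105.938083 − -1067.289218·54.832) / -5748.572440 = 16.171182

x=-41.380 y=16.171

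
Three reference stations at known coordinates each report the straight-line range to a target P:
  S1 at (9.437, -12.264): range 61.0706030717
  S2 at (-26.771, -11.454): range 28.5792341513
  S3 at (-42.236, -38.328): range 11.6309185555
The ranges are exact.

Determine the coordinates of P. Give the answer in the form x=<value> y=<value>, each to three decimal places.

x=-49.276 y=-29.070

eq1: (x − 9.437)² + (y + 12.264)² = 61.0706030717²
eq2: (x + 26.771)² + (y + 11.454)² = 28.5792341513²
eq3: (x + 42.236)² + (y + 38.328)² = 11.6309185555²
eq3−eq2, eq3−eq1 (x²,y² cancel):
  30.930·x + 53.748·y = -3086.529081
  103.346·x + 52.128·y = -6607.792908
det = 30.930·52.128 − 53.748·103.346 = -3942.321768
x = (-3086.529081·52.128 − 53.748·-6607.792908) / -3942.321768 = -49.275802
y = (30.930·-6607.792908 − -3086.529081·103.346) / -3942.321768 = -29.069520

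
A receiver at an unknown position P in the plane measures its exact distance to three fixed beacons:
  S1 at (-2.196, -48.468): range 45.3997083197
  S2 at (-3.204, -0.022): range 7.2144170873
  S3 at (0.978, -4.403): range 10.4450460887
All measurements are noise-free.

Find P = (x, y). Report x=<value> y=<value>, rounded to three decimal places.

x=-9.440 y=-3.650

eq1: (x + 2.196)² + (y + 48.468)² = 45.3997083197²
eq2: (x + 3.204)² + (y + 0.022)² = 7.2144170873²
eq3: (x − 0.978)² + (y + 4.403)² = 10.4450460887²
eq1−eq3, eq1−eq2 (x²,y² cancel):
  6.348·x + 88.130·y = -381.592019
  -2.016·x + 96.892·y = -334.617638
det = 6.348·96.892 − 88.130·-2.016 = 792.740496
x = (-381.592019·96.892 − 88.130·-334.617638) / 792.740496 = -9.439863
y = (6.348·-334.617638 − -381.592019·-2.016) / 792.740496 = -3.649924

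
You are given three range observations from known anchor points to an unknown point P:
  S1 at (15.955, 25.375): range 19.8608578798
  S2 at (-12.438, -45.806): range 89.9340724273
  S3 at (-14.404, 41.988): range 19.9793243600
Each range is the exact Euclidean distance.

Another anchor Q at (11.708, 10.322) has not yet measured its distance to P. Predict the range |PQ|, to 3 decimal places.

32.567

eq1: (x − 15.955)² + (y − 25.375)² = 19.8608578798²
eq2: (x + 12.438)² + (y + 45.806)² = 89.9340724273²
eq3: (x + 14.404)² + (y − 41.988)² = 19.9793243600²
eq3−eq1, eq3−eq2 (x²,y² cancel):
  60.718·x − 33.226·y = -1067.294984
  3.932·x − 175.588·y = -7406.537861
det = 60.718·-175.588 − -33.226·3.932 = -10530.707552
x = (-1067.294984·-175.588 − -33.226·-7406.537861) / -10530.707552 = 5.572791
y = (60.718·-7406.537861 − -1067.294984·3.932) / -10530.707552 = 42.306138
|P − Q| = √((5.572791 − 11.708)² + (42.306138 − 10.322)²) = 32.567251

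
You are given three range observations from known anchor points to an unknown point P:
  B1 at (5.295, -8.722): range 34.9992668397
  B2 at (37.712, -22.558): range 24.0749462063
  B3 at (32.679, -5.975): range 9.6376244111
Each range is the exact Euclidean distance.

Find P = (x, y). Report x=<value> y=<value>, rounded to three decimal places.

x=38.770 y=1.494

eq1: (x − 5.295)² + (y + 8.722)² = 34.9992668397²
eq2: (x − 37.712)² + (y + 22.558)² = 24.0749462063²
eq3: (x − 32.679)² + (y + 5.975)² = 9.6376244111²
eq3−eq1, eq3−eq2 (x²,y² cancel):
  -54.768·x − 5.494·y = -2131.572232
  10.066·x − 33.166·y = 340.721411
det = -54.768·-33.166 − -5.494·10.066 = 1871.738092
x = (-2131.572232·-33.166 − -5.494·340.721411) / 1871.738092 = 38.770194
y = (-54.768·340.721411 − -2131.572232·10.066) / 1871.738092 = 1.493679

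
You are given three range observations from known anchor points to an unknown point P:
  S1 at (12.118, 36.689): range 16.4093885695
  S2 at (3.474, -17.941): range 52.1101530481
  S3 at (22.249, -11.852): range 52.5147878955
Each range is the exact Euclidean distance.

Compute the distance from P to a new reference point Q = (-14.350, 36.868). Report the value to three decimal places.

eq1: (x − 12.118)² + (y − 36.689)² = 16.4093885695²
eq2: (x − 3.474)² + (y + 17.941)² = 52.1101530481²
eq3: (x − 22.249)² + (y + 11.852)² = 52.5147878955²
eq3−eq1, eq3−eq2 (x²,y² cancel):
  -20.262·x + 97.082·y = 3345.975654
  -37.550·x − 12.178·y = -259.204851
det = -20.262·-12.178 − 97.082·-37.550 = 3892.179736
x = (3345.975654·-12.178 − 97.082·-259.204851) / 3892.179736 = -4.003712
y = (-20.262·-259.204851 − 3345.975654·-37.550) / 3892.179736 = 33.629843
|P − Q| = √((-4.003712 − -14.350)² + (33.629843 − 36.868)²) = 10.841187

10.841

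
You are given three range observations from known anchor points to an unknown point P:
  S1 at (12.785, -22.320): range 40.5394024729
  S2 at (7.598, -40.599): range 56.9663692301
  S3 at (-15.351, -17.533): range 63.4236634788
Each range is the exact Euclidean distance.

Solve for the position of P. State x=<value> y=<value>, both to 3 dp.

eq1: (x − 12.785)² + (y + 22.320)² = 40.5394024729²
eq2: (x − 7.598)² + (y + 40.599)² = 56.9663692301²
eq3: (x + 15.351)² + (y + 17.533)² = 63.4236634788²
eq2−eq3, eq2−eq1 (x²,y² cancel):
  -45.898·x + 46.132·y = -1940.342981
  10.374·x + 36.558·y = 557.354290
det = -45.898·36.558 − 46.132·10.374 = -2156.512452
x = (-1940.342981·36.558 − 46.132·557.354290) / -2156.512452 = 44.816308
y = (-45.898·557.354290 − -1940.342981·10.374) / -2156.512452 = 2.528309

x=44.816 y=2.528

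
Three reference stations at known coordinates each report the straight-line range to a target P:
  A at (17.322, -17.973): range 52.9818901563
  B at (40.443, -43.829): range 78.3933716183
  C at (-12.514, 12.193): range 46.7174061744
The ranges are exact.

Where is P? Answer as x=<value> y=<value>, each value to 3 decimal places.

eq1: (x − 17.322)² + (y + 17.973)² = 52.9818901563²
eq2: (x − 40.443)² + (y + 43.829)² = 78.3933716183²
eq3: (x + 12.514)² + (y − 12.193)² = 46.7174061744²
eq1−eq3, eq1−eq2 (x²,y² cancel):
  -59.672·x + 60.332·y = 306.753677
  46.242·x − 51.712·y = -404.902952
det = -59.672·-51.712 − 60.332·46.242 = 295.886120
x = (306.753677·-51.712 − 60.332·-404.902952) / 295.886120 = 28.949512
y = (-59.672·-404.902952 − 306.753677·46.242) / 295.886120 = 33.717247

x=28.950 y=33.717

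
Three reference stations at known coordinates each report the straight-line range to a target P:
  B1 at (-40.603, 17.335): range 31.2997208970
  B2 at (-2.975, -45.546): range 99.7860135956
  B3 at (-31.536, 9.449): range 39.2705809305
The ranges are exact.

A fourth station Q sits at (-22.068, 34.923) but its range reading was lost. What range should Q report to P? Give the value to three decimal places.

eq1: (x + 40.603)² + (y − 17.335)² = 31.2997208970²
eq2: (x + 2.975)² + (y + 45.546)² = 99.7860135956²
eq3: (x + 31.536)² + (y − 9.449)² = 39.2705809305²
eq3−eq1, eq3−eq2 (x²,y² cancel):
  -18.134·x + 15.772·y = 1427.808935
  57.122·x − 109.990·y = -7415.584139
det = -18.134·-109.990 − 15.772·57.122 = 1093.630476
x = (1427.808935·-109.990 − 15.772·-7415.584139) / 1093.630476 = -36.654165
y = (-18.134·-7415.584139 − 1427.808935·57.122) / 1093.630476 = 48.384625
|P − Q| = √((-36.654165 − -22.068)² + (48.384625 − 34.923)²) = 19.848717

19.849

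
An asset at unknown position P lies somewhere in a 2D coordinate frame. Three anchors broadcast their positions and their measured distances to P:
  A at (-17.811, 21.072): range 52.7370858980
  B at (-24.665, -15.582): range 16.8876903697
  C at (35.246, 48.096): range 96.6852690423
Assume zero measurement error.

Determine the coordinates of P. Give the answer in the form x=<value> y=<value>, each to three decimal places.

eq1: (x + 17.811)² + (y − 21.072)² = 52.7370858980²
eq2: (x + 24.665)² + (y + 15.582)² = 16.8876903697²
eq3: (x − 35.246)² + (y − 48.096)² = 96.6852690423²
eq3−eq2, eq3−eq1 (x²,y² cancel):
  -119.822·x − 127.356·y = 6358.502381
  -106.114·x − 54.048·y = 3772.596194
det = -119.822·-54.048 − -127.356·-106.114 = -7038.115128
x = (6358.502381·-54.048 − -127.356·3772.596194) / -7038.115128 = -19.436798
y = (-119.822·3772.596194 − 6358.502381·-106.114) / -7038.115128 = -31.640020

x=-19.437 y=-31.640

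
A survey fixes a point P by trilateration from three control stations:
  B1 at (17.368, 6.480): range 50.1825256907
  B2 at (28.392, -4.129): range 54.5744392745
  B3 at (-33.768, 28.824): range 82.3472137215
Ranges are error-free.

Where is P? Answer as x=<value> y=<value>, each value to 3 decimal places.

x=46.464 y=47.366

eq1: (x − 17.368)² + (y − 6.480)² = 50.1825256907²
eq2: (x − 28.392)² + (y + 4.129)² = 54.5744392745²
eq3: (x + 33.768)² + (y − 28.824)² = 82.3472137215²
eq2−eq3, eq2−eq1 (x²,y² cancel):
  -124.320·x + 65.906·y = -2654.747691
  -22.048·x + 21.218·y = -19.432944
det = -124.320·21.218 − 65.906·-22.048 = -1184.726272
x = (-2654.747691·21.218 − 65.906·-19.432944) / -1184.726272 = 46.464479
y = (-124.320·-19.432944 − -2654.747691·-22.048) / -1184.726272 = 47.366193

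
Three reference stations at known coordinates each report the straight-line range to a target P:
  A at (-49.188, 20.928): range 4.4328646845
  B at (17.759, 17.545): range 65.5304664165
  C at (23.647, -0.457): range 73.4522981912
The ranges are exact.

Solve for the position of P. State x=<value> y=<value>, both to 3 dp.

eq1: (x + 49.188)² + (y − 20.928)² = 4.4328646845²
eq2: (x − 17.759)² + (y − 17.545)² = 65.5304664165²
eq3: (x − 23.647)² + (y + 0.457)² = 73.4522981912²
eq1−eq2, eq1−eq3 (x²,y² cancel):
  133.894·x − 6.766·y = -6508.823161
  145.670·x − 42.770·y = -7673.640890
det = 133.894·-42.770 − -6.766·145.670 = -4741.043160
x = (-6508.823161·-42.770 − -6.766·-7673.640890) / -4741.043160 = -47.766389
y = (133.894·-7673.640890 − -6508.823161·145.670) / -4741.043160 = 16.729273

x=-47.766 y=16.729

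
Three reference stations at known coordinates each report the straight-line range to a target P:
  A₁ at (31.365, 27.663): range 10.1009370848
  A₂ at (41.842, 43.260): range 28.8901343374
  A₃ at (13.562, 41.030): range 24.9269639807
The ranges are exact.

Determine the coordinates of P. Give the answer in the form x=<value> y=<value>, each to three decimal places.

x=25.734 y=19.277

eq1: (x − 31.365)² + (y − 27.663)² = 10.1009370848²
eq2: (x − 41.842)² + (y − 43.260)² = 28.8901343374²
eq3: (x − 13.562)² + (y − 41.030)² = 24.9269639807²
eq2−eq1, eq2−eq3 (x²,y² cancel):
  -20.954·x − 31.194·y = -1140.564838
  -56.560·x − 4.460·y = -1541.505491
det = -20.954·-4.460 − -31.194·-56.560 = -1670.877800
x = (-1140.564838·-4.460 − -31.194·-1541.505491) / -1670.877800 = 25.734260
y = (-20.954·-1541.505491 − -1140.564838·-56.560) / -1670.877800 = 19.277078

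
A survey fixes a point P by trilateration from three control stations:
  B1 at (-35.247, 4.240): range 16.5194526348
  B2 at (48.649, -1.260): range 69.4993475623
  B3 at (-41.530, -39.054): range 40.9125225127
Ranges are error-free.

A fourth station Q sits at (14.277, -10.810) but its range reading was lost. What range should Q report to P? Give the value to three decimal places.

35.779

eq1: (x + 35.247)² + (y − 4.240)² = 16.5194526348²
eq2: (x − 48.649)² + (y + 1.260)² = 69.4993475623²
eq3: (x + 41.530)² + (y + 39.054)² = 40.9125225127²
eq2−eq1, eq2−eq3 (x²,y² cancel):
  -167.792·x + 11.000·y = 3449.282804
  -180.358·x − 75.588·y = 4037.967828
det = -167.792·-75.588 − 11.000·-180.358 = 14666.999696
x = (3449.282804·-75.588 − 11.000·4037.967828) / 14666.999696 = -20.804666
y = (-167.792·4037.967828 − 3449.282804·-180.358) / 14666.999696 = -3.779433
|P − Q| = √((-20.804666 − 14.277)² + (-3.779433 − -10.810)²) = 35.779214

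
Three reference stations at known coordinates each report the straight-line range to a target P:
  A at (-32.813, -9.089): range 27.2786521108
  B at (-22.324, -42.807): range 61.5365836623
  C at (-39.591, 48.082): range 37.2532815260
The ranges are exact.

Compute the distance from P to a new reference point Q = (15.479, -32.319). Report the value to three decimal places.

eq1: (x + 32.813)² + (y + 9.089)² = 27.2786521108²
eq2: (x + 22.324)² + (y + 42.807)² = 61.5365836623²
eq3: (x + 39.591)² + (y − 48.082)² = 37.2532815260²
eq1−eq2, eq1−eq3 (x²,y² cancel):
  20.978·x − 67.436·y = -1871.128933
  -13.556·x + 114.342·y = 2076.340992
det = 20.978·114.342 − -67.436·-13.556 = 1484.504060
x = (-1871.128933·114.342 − -67.436·2076.340992) / 1484.504060 = -49.800129
y = (20.978·2076.340992 − -1871.128933·-13.556) / 1484.504060 = 12.254906
|P − Q| = √((-49.800129 − 15.479)² + (12.254906 − -32.319)²) = 79.045542

79.046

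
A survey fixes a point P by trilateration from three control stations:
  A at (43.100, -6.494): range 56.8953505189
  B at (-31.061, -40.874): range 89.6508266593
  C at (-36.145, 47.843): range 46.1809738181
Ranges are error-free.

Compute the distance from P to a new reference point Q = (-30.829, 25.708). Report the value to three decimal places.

eq1: (x − 43.100)² + (y + 6.494)² = 56.8953505189²
eq2: (x + 31.061)² + (y + 40.874)² = 89.6508266593²
eq3: (x + 36.145)² + (y − 47.843)² = 46.1809738181²
eq3−eq1, eq3−eq2 (x²,y² cancel):
  158.490·x − 108.674·y = -2800.030206
  10.168·x − 177.434·y = -6864.532455
det = 158.490·-177.434 − -108.674·10.168 = -27016.517428
x = (-2800.030206·-177.434 − -108.674·-6864.532455) / -27016.517428 = 9.223085
y = (158.490·-6864.532455 − -2800.030206·10.168) / -27016.517428 = 39.216344
|P − Q| = √((9.223085 − -30.829)² + (39.216344 − 25.708)²) = 42.268722

42.269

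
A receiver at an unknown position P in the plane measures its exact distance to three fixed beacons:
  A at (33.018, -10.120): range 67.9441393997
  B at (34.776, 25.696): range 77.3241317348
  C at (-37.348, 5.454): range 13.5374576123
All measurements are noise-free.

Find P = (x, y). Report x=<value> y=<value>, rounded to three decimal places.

eq1: (x − 33.018)² + (y + 10.120)² = 67.9441393997²
eq2: (x − 34.776)² + (y − 25.696)² = 77.3241317348²
eq3: (x + 37.348)² + (y − 5.454)² = 13.5374576123²
eq2−eq3, eq2−eq1 (x²,y² cancel):
  -144.248·x − 40.484·y = 5350.723218
  -3.516·x − 71.632·y = 685.563402
det = -144.248·-71.632 − -40.484·-3.516 = 10190.430992
x = (5350.723218·-71.632 − -40.484·685.563402) / 10190.430992 = -34.888481
y = (-144.248·685.563402 − 5350.723218·-3.516) / 10190.430992 = -7.858157

x=-34.888 y=-7.858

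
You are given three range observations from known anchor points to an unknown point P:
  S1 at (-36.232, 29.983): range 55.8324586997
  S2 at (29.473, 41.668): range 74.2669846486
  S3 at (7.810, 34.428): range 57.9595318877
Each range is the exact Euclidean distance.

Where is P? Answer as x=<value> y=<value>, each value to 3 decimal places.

x=-11.674 y=-20.158

eq1: (x + 36.232)² + (y − 29.983)² = 55.8324586997²
eq2: (x − 29.473)² + (y − 41.668)² = 74.2669846486²
eq3: (x − 7.810)² + (y − 34.428)² = 57.9595318877²
eq1−eq2, eq1−eq3 (x²,y² cancel):
  131.410·x + 23.370·y = -2005.179724
  88.084·x + 8.890·y = -1207.498721
det = 131.410·8.890 − 23.370·88.084 = -890.288180
x = (-2005.179724·8.890 − 23.370·-1207.498721) / -890.288180 = -11.673970
y = (131.410·-1207.498721 − -2005.179724·88.084) / -890.288180 = -20.158466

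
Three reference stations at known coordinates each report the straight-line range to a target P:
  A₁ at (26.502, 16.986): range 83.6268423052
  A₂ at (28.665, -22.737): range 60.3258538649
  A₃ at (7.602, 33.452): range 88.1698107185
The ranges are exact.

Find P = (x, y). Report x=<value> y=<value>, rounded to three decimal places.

eq1: (x − 26.502)² + (y − 16.986)² = 83.6268423052²
eq2: (x − 28.665)² + (y + 22.737)² = 60.3258538649²
eq3: (x − 7.602)² + (y − 33.452)² = 88.1698107185²
eq2−eq3, eq2−eq1 (x²,y² cancel):
  -42.126·x + 112.378·y = -4296.533564
  -4.326·x + 79.446·y = -3702.013303
det = -42.126·79.446 − 112.378·-4.326 = -2860.594968
x = (-4296.533564·79.446 − 112.378·-3702.013303) / -2860.594968 = -26.107312
y = (-42.126·-3702.013303 − -4296.533564·-4.326) / -2860.594968 = -48.019454

x=-26.107 y=-48.019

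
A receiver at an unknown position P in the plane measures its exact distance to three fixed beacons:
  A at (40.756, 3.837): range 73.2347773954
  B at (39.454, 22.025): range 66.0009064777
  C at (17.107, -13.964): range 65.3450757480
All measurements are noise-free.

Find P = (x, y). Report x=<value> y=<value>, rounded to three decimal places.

eq1: (x − 40.756)² + (y − 3.837)² = 73.2347773954²
eq2: (x − 39.454)² + (y − 22.025)² = 66.0009064777²
eq3: (x − 17.107)² + (y + 13.964)² = 65.3450757480²
eq2−eq1, eq2−eq3 (x²,y² cancel):
  2.604·x − 36.376·y = -1373.157600
  -44.694·x − 71.978·y = -1467.935265
det = 2.604·-71.978 − -36.376·-44.694 = -1813.219656
x = (-1373.157600·-71.978 − -36.376·-1467.935265) / -1813.219656 = -25.060132
y = (2.604·-1467.935265 − -1373.157600·-44.694) / -1813.219656 = 35.955053

x=-25.060 y=35.955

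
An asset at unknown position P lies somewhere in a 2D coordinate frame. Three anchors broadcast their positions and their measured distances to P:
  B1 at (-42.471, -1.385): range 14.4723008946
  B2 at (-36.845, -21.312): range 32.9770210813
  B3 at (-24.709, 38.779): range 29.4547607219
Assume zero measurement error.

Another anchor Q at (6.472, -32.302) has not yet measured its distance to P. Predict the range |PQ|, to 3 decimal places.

61.266

eq1: (x + 42.471)² + (y + 1.385)² = 14.4723008946²
eq2: (x + 36.845)² + (y + 21.312)² = 32.9770210813²
eq3: (x + 24.709)² + (y − 38.779)² = 29.4547607219²
eq1−eq3, eq1−eq2 (x²,y² cancel):
  35.524·x + 80.328·y = -349.493980
  11.252·x − 39.854·y = -871.985123
det = 35.524·-39.854 − 80.328·11.252 = -2319.624152
x = (-349.493980·-39.854 − 80.328·-871.985123) / -2319.624152 = -36.201362
y = (35.524·-871.985123 − -349.493980·11.252) / -2319.624152 = 11.658739
|P − Q| = √((-36.201362 − 6.472)² + (11.658739 − -32.302)²) = 61.266324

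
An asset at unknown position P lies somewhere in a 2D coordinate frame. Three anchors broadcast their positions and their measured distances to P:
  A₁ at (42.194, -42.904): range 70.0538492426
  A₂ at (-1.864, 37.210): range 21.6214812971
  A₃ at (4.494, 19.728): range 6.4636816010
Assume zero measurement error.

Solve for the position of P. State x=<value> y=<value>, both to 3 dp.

eq1: (x − 42.194)² + (y + 42.904)² = 70.0538492426²
eq2: (x + 1.864)² + (y − 37.210)² = 21.6214812971²
eq3: (x − 4.494)² + (y − 19.728)² = 6.4636816010²
eq2−eq1, eq2−eq3 (x²,y² cancel):
  88.116·x − 160.228·y = -2207.025084
  12.716·x − 34.964·y = -552.959302
det = 88.116·-34.964 − -160.228·12.716 = -1043.428576
x = (-2207.025084·-34.964 − -160.228·-552.959302) / -1043.428576 = 10.957279
y = (88.116·-552.959302 − -2207.025084·12.716) / -1043.428576 = 19.800139

x=10.957 y=19.800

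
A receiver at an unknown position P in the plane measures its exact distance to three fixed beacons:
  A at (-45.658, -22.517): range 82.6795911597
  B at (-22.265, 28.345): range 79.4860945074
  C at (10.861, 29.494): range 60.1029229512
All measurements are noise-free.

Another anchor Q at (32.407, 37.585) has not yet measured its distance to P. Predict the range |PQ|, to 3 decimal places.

eq1: (x + 45.658)² + (y + 22.517)² = 82.6795911597²
eq2: (x + 22.265)² + (y − 28.345)² = 79.4860945074²
eq3: (x − 10.861)² + (y − 29.494)² = 60.1029229512²
eq2−eq3, eq2−eq1 (x²,y² cancel):
  66.252·x + 2.298·y = 2394.365980
  -46.786·x − 101.724·y = 774.623429
det = 66.252·-101.724 − 2.298·-46.786 = -6631.904220
x = (2394.365980·-101.724 − 2.298·774.623429) / -6631.904220 = 36.994589
y = (66.252·774.623429 − 2394.365980·-46.786) / -6631.904220 = -24.629903
|P − Q| = √((36.994589 − 32.407)² + (-24.629903 − 37.585)²) = 62.383813

62.384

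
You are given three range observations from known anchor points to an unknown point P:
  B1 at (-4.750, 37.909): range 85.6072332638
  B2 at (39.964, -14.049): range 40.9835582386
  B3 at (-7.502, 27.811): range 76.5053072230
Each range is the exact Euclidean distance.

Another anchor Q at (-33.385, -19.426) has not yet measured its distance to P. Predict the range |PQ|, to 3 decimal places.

eq1: (x + 4.750)² + (y − 37.909)² = 85.6072332638²
eq2: (x − 39.964)² + (y + 14.049)² = 40.9835582386²
eq3: (x + 7.502)² + (y − 27.811)² = 76.5053072230²
eq3−eq2, eq3−eq1 (x²,y² cancel):
  94.932·x − 83.720·y = 5138.173959
  5.504·x + 20.196·y = -845.613298
det = 94.932·20.196 − -83.720·5.504 = 2378.041552
x = (5138.173959·20.196 − -83.720·-845.613298) / 2378.041552 = 13.866796
y = (94.932·-845.613298 − 5138.173959·5.504) / 2378.041552 = -45.649442
|P − Q| = √((13.866796 − -33.385)² + (-45.649442 − -19.426)²) = 54.040736

54.041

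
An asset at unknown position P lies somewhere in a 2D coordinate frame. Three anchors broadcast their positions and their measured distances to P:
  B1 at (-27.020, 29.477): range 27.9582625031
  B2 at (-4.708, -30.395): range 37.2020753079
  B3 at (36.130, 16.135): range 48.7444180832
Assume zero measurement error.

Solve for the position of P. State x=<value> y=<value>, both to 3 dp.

x=-11.584 y=6.166

eq1: (x + 27.020)² + (y − 29.477)² = 27.9582625031²
eq2: (x + 4.708)² + (y + 30.395)² = 37.2020753079²
eq3: (x − 36.130)² + (y − 16.135)² = 48.7444180832²
eq3−eq1, eq3−eq2 (x²,y² cancel):
  -126.300·x + 26.684·y = 1627.612656
  -81.676·x − 93.060·y = 372.330051
det = -126.300·-93.060 − 26.684·-81.676 = 13932.920384
x = (1627.612656·-93.060 − 26.684·372.330051) / 13932.920384 = -11.584139
y = (-126.300·372.330051 − 1627.612656·-81.676) / 13932.920384 = 6.166087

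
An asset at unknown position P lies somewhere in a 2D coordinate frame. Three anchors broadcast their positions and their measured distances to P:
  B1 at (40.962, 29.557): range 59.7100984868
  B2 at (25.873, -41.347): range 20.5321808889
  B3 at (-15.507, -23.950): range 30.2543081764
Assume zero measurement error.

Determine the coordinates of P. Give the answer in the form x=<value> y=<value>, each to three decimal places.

x=14.747 y=-24.091

eq1: (x − 40.962)² + (y − 29.557)² = 59.7100984868²
eq2: (x − 25.873)² + (y + 41.347)² = 20.5321808889²
eq3: (x + 15.507)² + (y + 23.950)² = 30.2543081764²
eq1−eq2, eq1−eq3 (x²,y² cancel):
  -30.178·x − 141.808·y = 2971.210254
  -112.938·x − 107.014·y = 912.540554
det = -30.178·-107.014 − -141.808·-112.938 = -12786.043412
x = (2971.210254·-107.014 − -141.808·912.540554) / -12786.043412 = 14.746981
y = (-30.178·912.540554 − 2971.210254·-112.938) / -12786.043412 = -24.090634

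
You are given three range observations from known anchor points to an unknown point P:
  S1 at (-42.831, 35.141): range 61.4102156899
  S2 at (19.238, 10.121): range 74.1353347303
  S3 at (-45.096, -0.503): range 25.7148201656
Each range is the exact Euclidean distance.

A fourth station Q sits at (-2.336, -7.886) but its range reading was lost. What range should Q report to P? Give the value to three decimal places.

eq1: (x + 42.831)² + (y − 35.141)² = 61.4102156899²
eq2: (x − 19.238)² + (y − 10.121)² = 74.1353347303²
eq3: (x + 45.096)² + (y + 0.503)² = 25.7148201656²
eq3−eq1, eq3−eq2 (x²,y² cancel):
  4.530·x + 71.288·y = -2074.480398
  128.668·x + 21.248·y = -6396.162819
det = 4.530·21.248 − 71.288·128.668 = -9076.230944
x = (-2074.480398·21.248 − 71.288·-6396.162819) / -9076.230944 = -45.381293
y = (4.530·-6396.162819 − -2074.480398·128.668) / -9076.230944 = -26.216238
|P − Q| = √((-45.381293 − -2.336)² + (-26.216238 − -7.886)²) = 46.785627

46.786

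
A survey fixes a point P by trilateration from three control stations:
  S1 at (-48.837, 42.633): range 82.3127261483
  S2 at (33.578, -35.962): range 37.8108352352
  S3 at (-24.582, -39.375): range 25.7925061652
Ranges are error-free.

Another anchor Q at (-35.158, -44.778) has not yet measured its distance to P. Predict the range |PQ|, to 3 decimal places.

eq1: (x + 48.837)² + (y − 42.633)² = 82.3127261483²
eq2: (x − 33.578)² + (y + 35.962)² = 37.8108352352²
eq3: (x + 24.582)² + (y + 39.375)² = 25.7925061652²
eq1−eq2, eq1−eq3 (x²,y² cancel):
  164.830·x − 157.190·y = 3563.847895
  48.510·x − 164.016·y = 4062.171603
det = 164.830·-164.016 − -157.190·48.510 = -19409.470380
x = (3563.847895·-164.016 − -157.190·4062.171603) / -19409.470380 = -2.782388
y = (164.830·4062.171603 − 3563.847895·48.510) / -19409.470380 = -25.589852
|P − Q| = √((-2.782388 − -35.158)² + (-25.589852 − -44.778)²) = 37.634628

37.635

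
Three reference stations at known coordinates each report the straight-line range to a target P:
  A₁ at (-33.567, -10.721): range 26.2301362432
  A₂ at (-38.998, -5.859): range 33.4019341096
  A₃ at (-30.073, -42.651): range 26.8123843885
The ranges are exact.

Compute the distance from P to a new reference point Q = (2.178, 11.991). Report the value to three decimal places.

eq1: (x + 33.567)² + (y + 10.721)² = 26.2301362432²
eq2: (x + 38.998)² + (y + 5.859)² = 33.4019341096²
eq3: (x + 30.073)² + (y + 42.651)² = 26.8123843885²
eq1−eq2, eq1−eq3 (x²,y² cancel):
  -10.862·x + 9.724·y = -114.180600
  6.988·x − 63.860·y = 1450.925891
det = -10.862·-63.860 − 9.724·6.988 = 625.696008
x = (-114.180600·-63.860 − 9.724·1450.925891) / 625.696008 = -10.895435
y = (-10.862·1450.925891 − -114.180600·6.988) / 625.696008 = -23.912671
|P − Q| = √((-10.895435 − 2.178)² + (-23.912671 − 11.991)²) = 38.209794

38.210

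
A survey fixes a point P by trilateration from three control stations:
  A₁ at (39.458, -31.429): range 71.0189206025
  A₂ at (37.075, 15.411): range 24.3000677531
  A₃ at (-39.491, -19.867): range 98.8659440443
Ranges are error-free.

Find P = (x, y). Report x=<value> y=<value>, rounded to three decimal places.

x=39.499 y=39.590

eq1: (x − 39.458)² + (y + 31.429)² = 71.0189206025²
eq2: (x − 37.075)² + (y − 15.411)² = 24.3000677531²
eq3: (x + 39.491)² + (y + 19.867)² = 98.8659440443²
eq3−eq2, eq3−eq1 (x²,y² cancel):
  153.132·x + 70.556·y = 8841.799375
  157.898·x − 23.124·y = 5321.266843
det = 153.132·-23.124 − 70.556·157.898 = -14681.675656
x = (8841.799375·-23.124 − 70.556·5321.266843) / -14681.675656 = 39.498562
y = (153.132·5321.266843 − 8841.799375·157.898) / -14681.675656 = 39.589909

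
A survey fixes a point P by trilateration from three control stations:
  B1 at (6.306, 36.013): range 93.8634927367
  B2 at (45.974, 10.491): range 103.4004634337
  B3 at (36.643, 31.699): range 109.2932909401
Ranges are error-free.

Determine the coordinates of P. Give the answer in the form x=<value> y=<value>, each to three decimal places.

eq1: (x − 6.306)² + (y − 36.013)² = 93.8634927367²
eq2: (x − 45.974)² + (y − 10.491)² = 103.4004634337²
eq3: (x − 36.643)² + (y − 31.699)² = 109.2932909401²
eq1−eq2, eq1−eq3 (x²,y² cancel):
  79.336·x − 51.044·y = -994.332618
  60.674·x − 8.628·y = -2123.833931
det = 79.336·-8.628 − -51.044·60.674 = 2412.532648
x = (-994.332618·-8.628 − -51.044·-2123.833931) / 2412.532648 = -41.379700
y = (79.336·-2123.833931 − -994.332618·60.674) / 2412.532648 = -44.835187

x=-41.380 y=-44.835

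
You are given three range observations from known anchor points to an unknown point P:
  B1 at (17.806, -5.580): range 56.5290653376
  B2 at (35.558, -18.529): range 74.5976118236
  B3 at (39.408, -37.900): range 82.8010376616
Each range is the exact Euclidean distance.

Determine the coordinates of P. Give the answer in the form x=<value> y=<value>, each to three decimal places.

x=-38.550 y=-9.998

eq1: (x − 17.806)² + (y + 5.580)² = 56.5290653376²
eq2: (x − 35.558)² + (y + 18.529)² = 74.5976118236²
eq3: (x − 39.408)² + (y + 37.900)² = 82.8010376616²
eq1−eq3, eq1−eq2 (x²,y² cancel):
  43.204·x − 64.640·y = -1019.266182
  35.504·x − 25.898·y = -1109.763293
det = 43.204·-25.898 − -64.640·35.504 = 1176.081368
x = (-1019.266182·-25.898 − -64.640·-1109.763293) / 1176.081368 = -38.550176
y = (43.204·-1109.763293 − -1019.266182·35.504) / 1176.081368 = -9.997766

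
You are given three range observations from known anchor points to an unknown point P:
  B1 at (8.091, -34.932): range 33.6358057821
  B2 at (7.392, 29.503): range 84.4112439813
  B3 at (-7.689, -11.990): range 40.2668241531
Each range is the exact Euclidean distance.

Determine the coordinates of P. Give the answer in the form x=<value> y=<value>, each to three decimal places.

eq1: (x − 8.091)² + (y + 34.932)² = 33.6358057821²
eq2: (x − 7.392)² + (y − 29.503)² = 84.4112439813²
eq3: (x + 7.689)² + (y + 11.990)² = 40.2668241531²
eq1−eq2, eq1−eq3 (x²,y² cancel):
  -1.398·x + 128.870·y = -6354.530912
  -31.560·x + 45.884·y = -1572.877781
det = -1.398·45.884 − 128.870·-31.560 = 4002.991368
x = (-6354.530912·45.884 − 128.870·-1572.877781) / 4002.991368 = -22.202031
y = (-1.398·-1572.877781 − -6354.530912·-31.560) / 4002.991368 = -49.550472

x=-22.202 y=-49.550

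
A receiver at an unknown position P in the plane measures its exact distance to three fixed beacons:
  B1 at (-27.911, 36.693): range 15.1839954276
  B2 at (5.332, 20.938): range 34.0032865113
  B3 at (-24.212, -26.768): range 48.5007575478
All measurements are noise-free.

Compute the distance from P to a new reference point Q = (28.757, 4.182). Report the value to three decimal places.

eq1: (x + 27.911)² + (y − 36.693)² = 15.1839954276²
eq2: (x − 5.332)² + (y − 20.938)² = 34.0032865113²
eq3: (x + 24.212)² + (y + 26.768)² = 48.5007575478²
eq3−eq2, eq3−eq1 (x²,y² cancel):
  59.088·x + 95.412·y = 360.183289
  -7.398·x + 126.922·y = 2944.423168
det = 59.088·126.922 − 95.412·-7.398 = 8205.425112
x = (360.183289·126.922 − 95.412·2944.423168) / 8205.425112 = -28.666171
y = (59.088·2944.423168 − 360.183289·-7.398) / 8205.425112 = 21.527795
|P − Q| = √((-28.666171 − 28.757)² + (21.527795 − 4.182)²) = 59.985808

59.986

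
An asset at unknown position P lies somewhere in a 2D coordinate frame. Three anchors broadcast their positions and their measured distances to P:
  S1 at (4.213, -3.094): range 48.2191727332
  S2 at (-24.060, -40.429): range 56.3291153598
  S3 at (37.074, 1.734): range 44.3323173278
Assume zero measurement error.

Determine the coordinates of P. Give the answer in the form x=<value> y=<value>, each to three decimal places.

x=32.237 y=-42.334

eq1: (x − 4.213)² + (y + 3.094)² = 48.2191727332²
eq2: (x + 24.060)² + (y + 40.429)² = 56.3291153598²
eq3: (x − 37.074)² + (y − 1.734)² = 44.3323173278²
eq1−eq3, eq1−eq2 (x²,y² cancel):
  65.722·x + 9.656·y = 1709.900286
  -56.546·x − 74.670·y = 1338.184818
det = 65.722·-74.670 − 9.656·-56.546 = -4361.453564
x = (1709.900286·-74.670 − 9.656·1338.184818) / -4361.453564 = 32.236906
y = (65.722·1338.184818 − 1709.900286·-56.546) / -4361.453564 = -42.333640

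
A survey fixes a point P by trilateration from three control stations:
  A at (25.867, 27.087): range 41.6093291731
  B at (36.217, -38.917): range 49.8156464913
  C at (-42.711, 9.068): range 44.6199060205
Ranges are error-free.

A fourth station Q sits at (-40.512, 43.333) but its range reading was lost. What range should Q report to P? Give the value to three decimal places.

62.923

eq1: (x − 25.867)² + (y − 27.087)² = 41.6093291731²
eq2: (x − 36.217)² + (y + 38.917)² = 49.8156464913²
eq3: (x + 42.711)² + (y − 9.068)² = 44.6199060205²
eq1−eq2, eq1−eq3 (x²,y² cancel):
  20.700·x − 132.008·y = 673.134359
  -137.156·x − 36.038·y = 244.051148
det = 20.700·-36.038 − -132.008·-137.156 = -18851.675848
x = (673.134359·-36.038 − -132.008·244.051148) / -18851.675848 = -0.422153
y = (20.700·244.051148 − 673.134359·-137.156) / -18851.675848 = -5.165391
|P − Q| = √((-0.422153 − -40.512)² + (-5.165391 − 43.333)²) = 62.922887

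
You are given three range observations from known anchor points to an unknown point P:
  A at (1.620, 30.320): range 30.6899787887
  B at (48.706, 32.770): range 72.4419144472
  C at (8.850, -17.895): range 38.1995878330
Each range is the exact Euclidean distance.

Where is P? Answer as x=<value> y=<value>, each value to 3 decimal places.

x=-19.331 y=7.894

eq1: (x − 1.620)² + (y − 30.320)² = 30.6899787887²
eq2: (x − 48.706)² + (y − 32.770)² = 72.4419144472²
eq3: (x − 8.850)² + (y + 17.895)² = 38.1995878330²
eq3−eq1, eq3−eq2 (x²,y² cancel):
  -14.460·x + 96.430·y = 1040.706988
  79.712·x + 101.330·y = -741.028647
det = -14.460·101.330 − 96.430·79.712 = -9151.859960
x = (1040.706988·101.330 − 96.430·-741.028647) / -9151.859960 = -19.330741
y = (-14.460·-741.028647 − 1040.706988·79.712) / -9151.859960 = 7.893648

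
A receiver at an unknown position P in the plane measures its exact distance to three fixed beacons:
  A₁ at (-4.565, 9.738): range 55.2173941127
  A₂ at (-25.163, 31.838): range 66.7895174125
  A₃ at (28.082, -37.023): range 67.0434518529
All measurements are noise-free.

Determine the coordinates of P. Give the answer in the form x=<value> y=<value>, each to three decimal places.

eq1: (x + 4.565)² + (y − 9.738)² = 55.2173941127²
eq2: (x + 25.163)² + (y − 31.838)² = 66.7895174125²
eq3: (x − 28.082)² + (y + 37.023)² = 67.0434518529²
eq1−eq3, eq1−eq2 (x²,y² cancel):
  65.294·x − 93.522·y = 597.769560
  -41.196·x + 44.200·y = 119.287920
det = 65.294·44.200 − -93.522·-41.196 = -966.737512
x = (597.769560·44.200 − -93.522·119.287920) / -966.737512 = -38.870385
y = (65.294·119.287920 − 597.769560·-41.196) / -966.737512 = -33.529784

x=-38.870 y=-33.530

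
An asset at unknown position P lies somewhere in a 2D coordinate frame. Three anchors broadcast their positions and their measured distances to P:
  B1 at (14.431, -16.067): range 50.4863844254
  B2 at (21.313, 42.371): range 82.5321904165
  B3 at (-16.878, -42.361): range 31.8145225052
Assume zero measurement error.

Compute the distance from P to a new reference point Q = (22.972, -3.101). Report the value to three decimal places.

eq1: (x − 14.431)² + (y + 16.067)² = 50.4863844254²
eq2: (x − 21.313)² + (y − 42.371)² = 82.5321904165²
eq3: (x + 16.878)² + (y + 42.361)² = 31.8145225052²
eq2−eq3, eq2−eq1 (x²,y² cancel):
  -76.382·x − 169.464·y = 5629.174208
  -13.764·x − 116.876·y = 2479.544083
det = -76.382·-116.876 − -169.464·-13.764 = 6594.720136
x = (5629.174208·-116.876 − -169.464·2479.544083) / 6594.720136 = -36.047308
y = (-76.382·2479.544083 − 5629.174208·-13.764) / 6594.720136 = -16.970028
|P − Q| = √((-36.047308 − 22.972)² + (-16.970028 − -3.101)²) = 60.626963

60.627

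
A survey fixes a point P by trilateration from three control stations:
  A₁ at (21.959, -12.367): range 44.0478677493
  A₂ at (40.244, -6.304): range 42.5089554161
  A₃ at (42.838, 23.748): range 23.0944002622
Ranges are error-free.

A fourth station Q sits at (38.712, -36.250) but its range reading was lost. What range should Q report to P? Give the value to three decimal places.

70.158

eq1: (x − 21.959)² + (y + 12.367)² = 44.0478677493²
eq2: (x − 40.244)² + (y + 6.304)² = 42.5089554161²
eq3: (x − 42.838)² + (y − 23.748)² = 23.0944002622²
eq2−eq1, eq2−eq3 (x²,y² cancel):
  -36.570·x − 12.126·y = -1157.382945
  5.188·x + 60.104·y = 2013.401763
det = -36.570·60.104 − -12.126·5.188 = -2135.093592
x = (-1157.382945·60.104 − -12.126·2013.401763) / -2135.093592 = 21.146068
y = (-36.570·2013.401763 − -1157.382945·5.188) / -2135.093592 = 31.673366
|P − Q| = √((21.146068 − 38.712)² + (31.673366 − -36.250)²) = 70.158004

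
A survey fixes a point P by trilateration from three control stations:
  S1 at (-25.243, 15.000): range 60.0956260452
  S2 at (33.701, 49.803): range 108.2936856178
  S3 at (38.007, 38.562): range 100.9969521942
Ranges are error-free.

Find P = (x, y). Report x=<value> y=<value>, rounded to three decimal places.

eq1: (x + 25.243)² + (y − 15.000)² = 60.0956260452²
eq2: (x − 33.701)² + (y − 49.803)² = 108.2936856178²
eq3: (x − 38.007)² + (y − 38.562)² = 100.9969521942²
eq3−eq2, eq3−eq1 (x²,y² cancel):
  -8.612·x + 22.482·y = -842.601675
  -126.500·x − 47.124·y = 4519.549239
det = -8.612·-47.124 − 22.482·-126.500 = 3249.804888
x = (-842.601675·-47.124 − 22.482·4519.549239) / 3249.804888 = -19.047834
y = (-8.612·4519.549239 − -842.601675·-126.500) / 3249.804888 = -44.775448

x=-19.048 y=-44.775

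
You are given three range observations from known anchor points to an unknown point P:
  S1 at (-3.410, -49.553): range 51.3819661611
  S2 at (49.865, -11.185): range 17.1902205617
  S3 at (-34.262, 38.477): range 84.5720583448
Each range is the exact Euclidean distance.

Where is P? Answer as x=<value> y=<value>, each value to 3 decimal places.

eq1: (x + 3.410)² + (y + 49.553)² = 51.3819661611²
eq2: (x − 49.865)² + (y + 11.185)² = 17.1902205617²
eq3: (x + 34.262)² + (y − 38.477)² = 84.5720583448²
eq2−eq1, eq2−eq3 (x²,y² cancel):
  -106.550·x − 76.736·y = -2489.097305
  -168.254·x + 99.324·y = -6814.187647
det = -106.550·99.324 − -76.736·-168.254 = -23494.111144
x = (-2489.097305·99.324 − -76.736·-6814.187647) / -23494.111144 = 32.779304
y = (-106.550·-6814.187647 − -2489.097305·-168.254) / -23494.111144 = -13.077793

x=32.779 y=-13.078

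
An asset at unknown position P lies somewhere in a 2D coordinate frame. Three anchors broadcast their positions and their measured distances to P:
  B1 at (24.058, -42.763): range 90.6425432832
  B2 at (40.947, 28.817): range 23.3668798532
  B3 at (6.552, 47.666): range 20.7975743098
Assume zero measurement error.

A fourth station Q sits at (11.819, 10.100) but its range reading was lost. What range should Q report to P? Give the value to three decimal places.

eq1: (x − 24.058)² + (y + 42.763)² = 90.6425432832²
eq2: (x − 40.947)² + (y − 28.817)² = 23.3668798532²
eq3: (x − 6.552)² + (y − 47.666)² = 20.7975743098²
eq2−eq3, eq2−eq1 (x²,y² cancel):
  -68.790·x + 37.698·y = -78.628061
  -33.778·x − 143.160·y = -7769.674344
det = -68.790·-143.160 − 37.698·-33.778 = 11121.339444
x = (-78.628061·-143.160 − 37.698·-7769.674344) / 11121.339444 = 27.349006
y = (-68.790·-7769.674344 − -78.628061·-33.778) / 11121.339444 = 47.819779
|P − Q| = √((27.349006 − 11.819)² + (47.819779 − 10.100)²) = 40.791701

40.792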